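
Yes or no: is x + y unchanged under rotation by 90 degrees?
No

Applying rotation by 90 degrees: x' = x*cos(90 degrees) - y*sin(90 degrees) = -y, y' = x*sin(90 degrees) + y*cos(90 degrees) = x

Substituting into x + y:
(-y) + (x)
= x - y

This differs from the original expression x + y, so it is NOT invariant.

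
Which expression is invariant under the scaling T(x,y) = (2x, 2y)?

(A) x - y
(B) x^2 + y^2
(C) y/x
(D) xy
C

Under the uniform scaling T(x,y) = (2x, 2y):
Substitute the transformed coordinates into each option and compare with the original:
(A) x - y  ->  (2x) - (2y) = 2x - 2y   [differs from x - y: not invariant]
(B) x^2 + y^2  ->  (2x)^2 + (2y)^2 = 4x^2 + 4y^2   [differs from x^2 + y^2: not invariant]
(C) y/x  ->  (2y)/(2x) = y/x   [equals y/x: invariant]
(D) xy  ->  (2x)(2y) = 4xy   [differs from xy: not invariant]

Only option (C), y/x, is unchanged by the transformation.
The common factor 2 cancels in a ratio of coordinates, while sums, products and sums of squares pick up factors of 2 or 4.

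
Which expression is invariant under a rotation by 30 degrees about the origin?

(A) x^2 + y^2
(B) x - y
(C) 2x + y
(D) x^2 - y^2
A

A rotation by 30 degrees sends (x, y) to (sqrt(3)x/2 - y/2, x/2 + sqrt(3)y/2).
Substitute the transformed coordinates into each option and compare with the original:
(A) x^2 + y^2  ->  (sqrt(3)x/2 - y/2)^2 + (x/2 + sqrt(3)y/2)^2 = x^2 + y^2   [equals x^2 + y^2: invariant]
(B) x - y  ->  (sqrt(3)x/2 - y/2) - (x/2 + sqrt(3)y/2) = -x/2 + sqrt(3)x/2 - sqrt(3)y/2 - y/2   [differs from x - y: not invariant]
(C) 2x + y  ->  2(sqrt(3)x/2 - y/2) + (x/2 + sqrt(3)y/2) = x/2 + sqrt(3)x - y + sqrt(3)y/2   [differs from 2x + y: not invariant]
(D) x^2 - y^2  ->  (sqrt(3)x/2 - y/2)^2 - (x/2 + sqrt(3)y/2)^2 = x^2/2 - sqrt(3)xy - y^2/2   [differs from x^2 - y^2: not invariant]

Only option (A), x^2 + y^2, is unchanged by the transformation.
Geometrically, x^2 + y^2 is the squared distance from the origin, which every rotation about the origin preserves.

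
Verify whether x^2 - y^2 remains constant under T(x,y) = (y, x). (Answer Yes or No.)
No

Substitute T(x,y) = (y, x) into the expression and compare with the original.

Original: x^2 - y^2
After applying T: (y)^2 - (x)^2 = -x^2 + y^2

This differs from the original x^2 - y^2 (difference: -2x^2 + 2y^2), so the expression is NOT invariant.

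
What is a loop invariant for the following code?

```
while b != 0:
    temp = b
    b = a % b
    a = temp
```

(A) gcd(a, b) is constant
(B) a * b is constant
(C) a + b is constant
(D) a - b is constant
A

A loop invariant must hold before the first iteration and be re-established by every execution of the body.

(A) gcd(a, b) is constant: One iteration replaces (a, b) by (b, a mod b). Since a mod b = a - q*b for an integer q, any common divisor of a and b divides b and a mod b, and conversely; hence gcd(b, a mod b) = gcd(a, b). For instance (23, 8) -> (8, 7) keeps gcd = 1. At exit b = 0 and a = gcd of the original inputs.

The other options fail:
(B) a * b is constant: e.g. (a, b) = (23, 8) -> (8, 7): the product goes from 184 to 56.
(C) a + b is constant: e.g. (a, b) = (23, 8) -> (8, 7): the sum goes from 31 to 15.
(D) a - b is constant: e.g. (a, b) = (23, 8) -> (8, 7): the difference goes from 15 to 1.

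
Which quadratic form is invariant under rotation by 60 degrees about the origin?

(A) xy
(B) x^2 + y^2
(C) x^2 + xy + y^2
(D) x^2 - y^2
B

Rotation by 60 degrees sends (x, y) to (x/2 - sqrt(3)y/2, sqrt(3)x/2 + y/2).
Substitute the transformed coordinates into each option and compare with the original:
(A) xy  ->  (x/2 - sqrt(3)y/2)(sqrt(3)x/2 + y/2) = sqrt(3)x^2/4 - xy/2 - sqrt(3)y^2/4   [differs from xy: not invariant]
(B) x^2 + y^2  ->  (x/2 - sqrt(3)y/2)^2 + (sqrt(3)x/2 + y/2)^2 = x^2 + y^2   [equals x^2 + y^2: invariant]
(C) x^2 + xy + y^2  ->  (x/2 - sqrt(3)y/2)^2 + (x/2 - sqrt(3)y/2)(sqrt(3)x/2 + y/2) + (sqrt(3)x/2 + y/2)^2 = sqrt(3)x^2/4 + x^2 - xy/2 - sqrt(3)y^2/4 + y^2   [differs from x^2 + xy + y^2: not invariant]
(D) x^2 - y^2  ->  (x/2 - sqrt(3)y/2)^2 - (sqrt(3)x/2 + y/2)^2 = -x^2/2 - sqrt(3)xy + y^2/2   [differs from x^2 - y^2: not invariant]

Only option (B), x^2 + y^2, is unchanged by the transformation.
x^2 + y^2 is the squared distance from the origin, which rotations preserve.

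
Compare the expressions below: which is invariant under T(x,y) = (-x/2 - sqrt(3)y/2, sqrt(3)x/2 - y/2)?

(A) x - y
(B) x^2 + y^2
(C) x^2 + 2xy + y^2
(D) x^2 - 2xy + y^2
B

An expression E(x,y) is invariant under T if E(T(x,y)) = E(x,y). Here T(x,y) = (-x/2 - sqrt(3)y/2, sqrt(3)x/2 - y/2).
Substitute the transformed coordinates into each option and compare with the original:
(A) x - y  ->  (-x/2 - sqrt(3)y/2) - (sqrt(3)x/2 - y/2) = -sqrt(3)x/2 - x/2 - sqrt(3)y/2 + y/2   [differs from x - y: not invariant]
(B) x^2 + y^2  ->  (-x/2 - sqrt(3)y/2)^2 + (sqrt(3)x/2 - y/2)^2 = x^2 + y^2   [equals x^2 + y^2: invariant]
(C) x^2 + 2xy + y^2  ->  (-x/2 - sqrt(3)y/2)^2 + 2(-x/2 - sqrt(3)y/2)(sqrt(3)x/2 - y/2) + (sqrt(3)x/2 - y/2)^2 = -sqrt(3)x^2/2 + x^2 - xy + sqrt(3)y^2/2 + y^2   [differs from x^2 + 2xy + y^2: not invariant]
(D) x^2 - 2xy + y^2  ->  (-x/2 - sqrt(3)y/2)^2 - 2(-x/2 - sqrt(3)y/2)(sqrt(3)x/2 - y/2) + (sqrt(3)x/2 - y/2)^2 = sqrt(3)x^2/2 + x^2 + xy - sqrt(3)y^2/2 + y^2   [differs from x^2 - 2xy + y^2: not invariant]

Only option (B), x^2 + y^2, is unchanged by the transformation.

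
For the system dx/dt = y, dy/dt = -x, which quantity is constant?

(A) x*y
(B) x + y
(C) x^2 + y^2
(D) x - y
C

A first integral I satisfies dI/dt = 0 along every solution. Differentiate each option and use the equation of motion:
(A) d/dt[x*y] = (dx/dt)y + x(dy/dt) = y^2 - x^2, not identically 0
(B) d/dt[x + y] = y + (-x) = y - x, not identically 0
(C) d/dt[x^2 + y^2] = 2x*dx/dt + 2y*dy/dt = 2x*y + 2y*(-x) = 0
(D) d/dt[x - y] = y - (-x) = x + y, not identically 0

Only (C) has zero time-derivative. So x^2 + y^2 (the squared radius; trajectories are circles) is the conserved quantity.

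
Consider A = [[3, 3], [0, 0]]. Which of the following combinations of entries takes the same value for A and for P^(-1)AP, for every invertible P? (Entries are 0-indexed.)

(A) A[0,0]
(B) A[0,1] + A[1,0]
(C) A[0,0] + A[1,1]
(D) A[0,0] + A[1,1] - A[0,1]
C

A[0,0] + A[1,1] is the trace of A. By the cyclic property of the trace, tr(P^(-1)AP) = tr(APP^(-1)) = tr(A), so it is the same for every matrix similar to A.

The other combinations are not similarity invariants. For example, take P = [[1, 1], [1, 2]] (det P = 1), so P^(-1) = [[2, -1], [-1, 1]] and
B = P^(-1)AP = [[12, 18], [-6, -9]].
Evaluating each option on A and on B:
(A) A[0,0]: 3 for A, 12 for B -> changes
(B) A[0,1] + A[1,0]: 3 for A, 12 for B -> changes
(C) A[0,0] + A[1,1]: 3 for A, 3 for B -> unchanged
(D) A[0,0] + A[1,1] - A[0,1]: 0 for A, -15 for B -> changes

Only (C) A[0,0] + A[1,1] = 3 survives (and it does so for every P, not just this one), so it is the invariant.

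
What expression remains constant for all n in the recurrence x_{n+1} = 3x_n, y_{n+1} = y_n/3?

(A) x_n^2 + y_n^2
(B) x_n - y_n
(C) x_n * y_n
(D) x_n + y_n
C

For the recurrence x_{n+1} = 3x_n, y_{n+1} = y_n/3:

x_{n+1} * y_{n+1} = (3x_n) * (y_n/3) = x_n * y_n
The product is conserved.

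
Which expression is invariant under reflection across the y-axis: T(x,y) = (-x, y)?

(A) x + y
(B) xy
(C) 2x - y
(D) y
D

The map is reflection across the y-axis: T(x,y) = (-x, y).
Substitute the transformed coordinates into each option and compare with the original:
(A) x + y  ->  (-x) + (y) = -x + y   [differs from x + y: not invariant]
(B) xy  ->  (-x)(y) = -xy   [differs from xy: not invariant]
(C) 2x - y  ->  2(-x) - (y) = -2x - y   [differs from 2x - y: not invariant]
(D) y  ->  (y) = y   [equals y: invariant]

Only option (D), y, is unchanged by the transformation.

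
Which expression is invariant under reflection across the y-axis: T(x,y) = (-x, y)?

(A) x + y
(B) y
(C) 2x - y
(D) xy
B

The map is reflection across the y-axis: T(x,y) = (-x, y).
Substitute the transformed coordinates into each option and compare with the original:
(A) x + y  ->  (-x) + (y) = -x + y   [differs from x + y: not invariant]
(B) y  ->  (y) = y   [equals y: invariant]
(C) 2x - y  ->  2(-x) - (y) = -2x - y   [differs from 2x - y: not invariant]
(D) xy  ->  (-x)(y) = -xy   [differs from xy: not invariant]

Only option (B), y, is unchanged by the transformation.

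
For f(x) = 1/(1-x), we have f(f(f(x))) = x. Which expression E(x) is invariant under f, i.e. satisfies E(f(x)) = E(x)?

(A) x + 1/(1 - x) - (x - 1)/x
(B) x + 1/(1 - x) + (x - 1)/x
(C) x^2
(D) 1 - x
B

Replace x by f(x) = 1/(1 - x) in each option and simplify. As a quick numerical cross-check, also compare E(4) with E(f(4)) = E(-1/3).

(A) x + 1/(1 - x) - (x - 1)/x  ->  (1/(1 - x)) + 1/(1 - (1/(1 - x))) - ((1/(1 - x)) - 1)/(1/(1 - x)) = (x^2(1 - x) - x + (x - 1)^2)/(x(x - 1)); check: E(4) = 35/12 but E(-1/3) = -43/12.   [not invariant]
(B) x + 1/(1 - x) + (x - 1)/x  ->  (1/(1 - x)) + 1/(1 - (1/(1 - x))) + ((1/(1 - x)) - 1)/(1/(1 - x)), which simplifies back to x + 1/(1 - x) + (x - 1)/x; check: E(4) = 53/12, E(-1/3) = 53/12.   [invariant]
(C) x^2  ->  (1/(1 - x))^2 = (x - 1)^(-2); check: E(4) = 16 but E(-1/3) = 1/9.   [not invariant]
(D) 1 - x  ->  1 - (1/(1 - x)) = x/(x - 1); check: E(4) = -3 but E(-1/3) = 4/3.   [not invariant]

Only (B) is unchanged. Indeed f(f(x)) = 1/(1 - 1/(1-x)) = (1-x)/(-x) = (x-1)/x, so E(x) = x + f(x) + f(f(x)) is the sum over the whole 3-cycle; applying f just permutes the three terms cyclically (x -> f(x) -> f(f(x)) -> x), leaving the sum unchanged.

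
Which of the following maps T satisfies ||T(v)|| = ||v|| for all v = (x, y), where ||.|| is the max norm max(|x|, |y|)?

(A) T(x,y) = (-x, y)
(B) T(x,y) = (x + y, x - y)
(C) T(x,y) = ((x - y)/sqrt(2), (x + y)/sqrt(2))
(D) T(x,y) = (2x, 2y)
A

A transformation preserves a norm if ||T(v)|| = ||v|| for every v; a single vector where the norm changes rules an option out.

(A) T(x,y) = (-x, y): preserves the norm -- it only permutes the coordinates and/or flips signs, which leaves max(|x|, |y|) unchanged.
(B) T(x,y) = (x + y, x - y): v = (1, 1) has norm max(|1|, |1|) = 1, but T(v) = (2, 0) has norm 2 -- not preserved.
(C) T(x,y) = ((x - y)/sqrt(2), (x + y)/sqrt(2)): v = (1, 0) has norm max(|1|, |0|) = 1, but T(v) = (sqrt(2)/2, sqrt(2)/2) has norm sqrt(2)/2 -- not preserved.
(D) T(x,y) = (2x, 2y): v = (1, 0) has norm max(|1|, |0|) = 1, but T(v) = (2, 0) has norm 2 -- not preserved.

Therefore the answer is (A).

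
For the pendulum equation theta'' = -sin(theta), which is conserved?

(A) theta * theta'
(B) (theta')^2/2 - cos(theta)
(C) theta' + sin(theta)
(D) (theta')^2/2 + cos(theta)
B

A first integral I satisfies dI/dt = 0 along every solution. Differentiate each option and use the equation of motion:
(A) d/dt[theta * theta'] = (theta')^2 + theta theta'' = (theta')^2 - theta sin(theta), not identically 0
(B) d/dt[(theta')^2/2 - cos(theta)] = theta' theta'' + sin(theta) theta' = theta'(-sin(theta)) + theta' sin(theta) = 0
(C) d/dt[theta' + sin(theta)] = theta'' + cos(theta) theta' = -sin(theta) + theta' cos(theta), not identically 0
(D) d/dt[(theta')^2/2 + cos(theta)] = theta' theta'' - sin(theta) theta' = -2 theta' sin(theta), not identically 0

Only (B) has zero time-derivative. This is the total energy: kinetic (theta')^2/2 plus potential -cos(theta).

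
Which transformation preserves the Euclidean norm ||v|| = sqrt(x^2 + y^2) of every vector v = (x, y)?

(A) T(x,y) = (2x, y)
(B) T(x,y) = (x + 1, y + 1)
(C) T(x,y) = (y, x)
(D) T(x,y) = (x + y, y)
C

A transformation preserves a norm if ||T(v)|| = ||v|| for every v; a single vector where the norm changes rules an option out.

(A) T(x,y) = (2x, y): v = (1, 0) has norm sqrt((1)^2 + (0)^2) = 1, but T(v) = (2, 0) has norm 2 -- not preserved.
(B) T(x,y) = (x + 1, y + 1): v = (1, 0) has norm sqrt((1)^2 + (0)^2) = 1, but T(v) = (2, 1) has norm sqrt(5) -- not preserved.
(C) T(x,y) = (y, x): preserves the norm -- it is an orthogonal map (a rotation/reflection), and (y)^2 + (x)^2 simplifies to x^2 + y^2.
(D) T(x,y) = (x + y, y): v = (0, 1) has norm sqrt((0)^2 + (1)^2) = 1, but T(v) = (1, 1) has norm sqrt(2) -- not preserved.

Therefore the answer is (C).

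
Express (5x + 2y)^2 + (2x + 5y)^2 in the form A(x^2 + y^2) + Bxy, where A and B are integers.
29(x^2 + y^2) + 40xy

Expanding: (5x + 2y)^2 = 25x^2 + 20xy + 4y^2
(2x + 5y)^2 = 4x^2 + 20xy + 25y^2
Sum = (25+4)(x^2+y^2) + 40xy = 29(x^2 + y^2) + 40xy
This is symmetric in x and y.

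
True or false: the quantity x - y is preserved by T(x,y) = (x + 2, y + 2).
True

Substitute T(x,y) = (x + 2, y + 2) into the expression and compare with the original.

Original: x - y
After applying T: (x + 2) - (y + 2) = x - y

This is identical to the original x - y, so the expression is invariant.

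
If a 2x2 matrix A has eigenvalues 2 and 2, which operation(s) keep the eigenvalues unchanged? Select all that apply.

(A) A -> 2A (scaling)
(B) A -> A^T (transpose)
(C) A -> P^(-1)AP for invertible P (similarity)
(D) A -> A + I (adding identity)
B and C

Eigenvalues are preserved by:
1. Similarity transformations: A -> P^(-1)AP (same characteristic polynomial)
2. Transpose: A^T has the same eigenvalues as A

Eigenvalues are NOT preserved by:
- Adding identity: eigenvalues become 2+1, 2+1
- Scaling: eigenvalues become 4, 4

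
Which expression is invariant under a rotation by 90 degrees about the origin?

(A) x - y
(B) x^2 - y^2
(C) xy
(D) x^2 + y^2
D

A rotation by 90 degrees sends (x, y) to (-y, x).
Substitute the transformed coordinates into each option and compare with the original:
(A) x - y  ->  (-y) - (x) = -x - y   [differs from x - y: not invariant]
(B) x^2 - y^2  ->  (-y)^2 - (x)^2 = -x^2 + y^2   [differs from x^2 - y^2: not invariant]
(C) xy  ->  (-y)(x) = -xy   [differs from xy: not invariant]
(D) x^2 + y^2  ->  (-y)^2 + (x)^2 = x^2 + y^2   [equals x^2 + y^2: invariant]

Only option (D), x^2 + y^2, is unchanged by the transformation.
Geometrically, x^2 + y^2 is the squared distance from the origin, which every rotation about the origin preserves.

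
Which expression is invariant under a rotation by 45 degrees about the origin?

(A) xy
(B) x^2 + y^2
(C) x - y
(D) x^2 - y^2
B

A rotation by 45 degrees sends (x, y) to (sqrt(2)x/2 - sqrt(2)y/2, sqrt(2)x/2 + sqrt(2)y/2).
Substitute the transformed coordinates into each option and compare with the original:
(A) xy  ->  (sqrt(2)x/2 - sqrt(2)y/2)(sqrt(2)x/2 + sqrt(2)y/2) = x^2/2 - y^2/2   [differs from xy: not invariant]
(B) x^2 + y^2  ->  (sqrt(2)x/2 - sqrt(2)y/2)^2 + (sqrt(2)x/2 + sqrt(2)y/2)^2 = x^2 + y^2   [equals x^2 + y^2: invariant]
(C) x - y  ->  (sqrt(2)x/2 - sqrt(2)y/2) - (sqrt(2)x/2 + sqrt(2)y/2) = -sqrt(2)y   [differs from x - y: not invariant]
(D) x^2 - y^2  ->  (sqrt(2)x/2 - sqrt(2)y/2)^2 - (sqrt(2)x/2 + sqrt(2)y/2)^2 = -2xy   [differs from x^2 - y^2: not invariant]

Only option (B), x^2 + y^2, is unchanged by the transformation.
Geometrically, x^2 + y^2 is the squared distance from the origin, which every rotation about the origin preserves.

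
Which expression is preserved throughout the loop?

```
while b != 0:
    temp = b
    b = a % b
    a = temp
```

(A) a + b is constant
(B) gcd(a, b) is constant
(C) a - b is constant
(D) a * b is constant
B

A loop invariant must hold before the first iteration and be re-established by every execution of the body.

(B) gcd(a, b) is constant: One iteration replaces (a, b) by (b, a mod b). Since a mod b = a - q*b for an integer q, any common divisor of a and b divides b and a mod b, and conversely; hence gcd(b, a mod b) = gcd(a, b). For instance (33, 10) -> (10, 3) keeps gcd = 1. At exit b = 0 and a = gcd of the original inputs.

The other options fail:
(A) a + b is constant: e.g. (a, b) = (33, 10) -> (10, 3): the sum goes from 43 to 13.
(C) a - b is constant: e.g. (a, b) = (33, 10) -> (10, 3): the difference goes from 23 to 7.
(D) a * b is constant: e.g. (a, b) = (33, 10) -> (10, 3): the product goes from 330 to 30.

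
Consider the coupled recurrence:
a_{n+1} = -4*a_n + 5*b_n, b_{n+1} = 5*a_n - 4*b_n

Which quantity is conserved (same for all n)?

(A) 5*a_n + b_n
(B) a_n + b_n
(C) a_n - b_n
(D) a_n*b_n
B

Replace a_n by a_{n+1} = -4*a_n + 5*b_n and b_n by b_{n+1} = 5*a_n - 4*b_n in each option and simplify:
(A) 5*a_n + b_n  ->  5*(-4*a_n + 5*b_n) + (5*a_n - 4*b_n) = -15*a_n + 21*b_n   [not conserved]
(B) a_n + b_n  ->  (-4*a_n + 5*b_n) + (5*a_n - 4*b_n) = a_n + b_n   [conserved]
(C) a_n - b_n  ->  (-4*a_n + 5*b_n) - (5*a_n - 4*b_n) = -9*a_n + 9*b_n   [not conserved]
(D) a_n*b_n  ->  (-4*a_n + 5*b_n)*(5*a_n - 4*b_n) = -20*a_n^2 + 41*a_n*b_n - 20*b_n^2   [not conserved]

Only (B) a_n + b_n returns to itself after one step, so it is the conserved quantity.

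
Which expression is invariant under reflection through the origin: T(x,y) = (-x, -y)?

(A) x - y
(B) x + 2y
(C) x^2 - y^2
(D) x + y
C

The map is reflection through the origin: T(x,y) = (-x, -y).
Substitute the transformed coordinates into each option and compare with the original:
(A) x - y  ->  (-x) - (-y) = -x + y   [differs from x - y: not invariant]
(B) x + 2y  ->  (-x) + 2(-y) = -x - 2y   [differs from x + 2y: not invariant]
(C) x^2 - y^2  ->  (-x)^2 - (-y)^2 = x^2 - y^2   [equals x^2 - y^2: invariant]
(D) x + y  ->  (-x) + (-y) = -x - y   [differs from x + y: not invariant]

Only option (C), x^2 - y^2, is unchanged by the transformation.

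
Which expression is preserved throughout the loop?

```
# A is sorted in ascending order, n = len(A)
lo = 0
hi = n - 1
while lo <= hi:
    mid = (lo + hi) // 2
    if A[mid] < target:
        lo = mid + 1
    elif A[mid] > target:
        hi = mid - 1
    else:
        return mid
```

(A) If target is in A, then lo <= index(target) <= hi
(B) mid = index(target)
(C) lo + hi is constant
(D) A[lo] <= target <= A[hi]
A

A loop invariant must hold before the first iteration and be re-established by every execution of the body.

(A) If target is in A, then lo <= index(target) <= hi: Before the loop [lo, hi] = [0, n-1] covers every index. When A[mid] < target, sortedness puts target strictly to the right of mid, so setting lo = mid + 1 keeps index(target) in [lo, hi]; symmetrically for hi = mid - 1. Hence 'if target is in A then lo <= index(target) <= hi' holds after every iteration, and when lo > hi it proves target is absent.

The other options fail:
(B) mid = index(target): mid is just the current probe; it equals index(target) only on the iteration that returns.
(C) lo + hi is constant: each iteration moves exactly one of lo, hi, so lo + hi changes (e.g. 0 + (n-1) becomes (mid+1) + (n-1)).
(D) A[lo] <= target <= A[hi]: fails when target is not in A (e.g. target < A[0] already violates it before the loop), so it is not maintained in general.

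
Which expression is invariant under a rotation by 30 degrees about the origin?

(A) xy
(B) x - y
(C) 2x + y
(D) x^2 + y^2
D

A rotation by 30 degrees sends (x, y) to (sqrt(3)x/2 - y/2, x/2 + sqrt(3)y/2).
Substitute the transformed coordinates into each option and compare with the original:
(A) xy  ->  (sqrt(3)x/2 - y/2)(x/2 + sqrt(3)y/2) = sqrt(3)x^2/4 + xy/2 - sqrt(3)y^2/4   [differs from xy: not invariant]
(B) x - y  ->  (sqrt(3)x/2 - y/2) - (x/2 + sqrt(3)y/2) = -x/2 + sqrt(3)x/2 - sqrt(3)y/2 - y/2   [differs from x - y: not invariant]
(C) 2x + y  ->  2(sqrt(3)x/2 - y/2) + (x/2 + sqrt(3)y/2) = x/2 + sqrt(3)x - y + sqrt(3)y/2   [differs from 2x + y: not invariant]
(D) x^2 + y^2  ->  (sqrt(3)x/2 - y/2)^2 + (x/2 + sqrt(3)y/2)^2 = x^2 + y^2   [equals x^2 + y^2: invariant]

Only option (D), x^2 + y^2, is unchanged by the transformation.
Geometrically, x^2 + y^2 is the squared distance from the origin, which every rotation about the origin preserves.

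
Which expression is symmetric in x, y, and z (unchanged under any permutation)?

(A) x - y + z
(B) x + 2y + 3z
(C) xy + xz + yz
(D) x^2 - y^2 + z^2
C

A symmetric expression is unchanged when the variables are permuted; here the transformation to test is the swap (x, y) -> (y, x).
A symmetric expression must survive every permutation; the single swap x <-> y already eliminates the distractors, and the keyed expression is also unchanged by x <-> z and y <-> z (each variable enters it in exactly the same way).
Substitute the transformed coordinates into each option and compare with the original:
(A) x - y + z  ->  (y) - (x) + z = -x + y + z   [differs from x - y + z: not invariant]
(B) x + 2y + 3z  ->  (y) + 2(x) + 3z = 2x + y + 3z   [differs from x + 2y + 3z: not invariant]
(C) xy + xz + yz  ->  (y)(x) + (y)z + (x)z = xy + xz + yz   [equals xy + xz + yz: invariant]
(D) x^2 - y^2 + z^2  ->  (y)^2 - (x)^2 + z^2 = -x^2 + y^2 + z^2   [differs from x^2 - y^2 + z^2: not invariant]

Only option (C), xy + xz + yz, is unchanged by the transformation.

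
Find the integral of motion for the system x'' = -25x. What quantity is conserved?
E = (x')^2 + 25x^2

Multiply the equation by x':
x' * x'' = -25x * x'
The left side is d/dt[(x')^2/2] and the right side is d/dt[-25x^2/2], so
d/dt[(x')^2/2 + 25x^2/2] = 0, i.e. (x')^2/2 + 25x^2/2 = constant.
Multiplying by 2, the integral of motion is E = (x')^2 + 25x^2.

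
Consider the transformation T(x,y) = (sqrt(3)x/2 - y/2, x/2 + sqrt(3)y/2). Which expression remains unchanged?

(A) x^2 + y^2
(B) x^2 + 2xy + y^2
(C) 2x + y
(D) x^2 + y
A

An expression E(x,y) is invariant under T if E(T(x,y)) = E(x,y). Here T(x,y) = (sqrt(3)x/2 - y/2, x/2 + sqrt(3)y/2).
Substitute the transformed coordinates into each option and compare with the original:
(A) x^2 + y^2  ->  (sqrt(3)x/2 - y/2)^2 + (x/2 + sqrt(3)y/2)^2 = x^2 + y^2   [equals x^2 + y^2: invariant]
(B) x^2 + 2xy + y^2  ->  (sqrt(3)x/2 - y/2)^2 + 2(sqrt(3)x/2 - y/2)(x/2 + sqrt(3)y/2) + (x/2 + sqrt(3)y/2)^2 = sqrt(3)x^2/2 + x^2 + xy - sqrt(3)y^2/2 + y^2   [differs from x^2 + 2xy + y^2: not invariant]
(C) 2x + y  ->  2(sqrt(3)x/2 - y/2) + (x/2 + sqrt(3)y/2) = x/2 + sqrt(3)x - y + sqrt(3)y/2   [differs from 2x + y: not invariant]
(D) x^2 + y  ->  (sqrt(3)x/2 - y/2)^2 + (x/2 + sqrt(3)y/2) = 3x^2/4 - sqrt(3)xy/2 + x/2 + y^2/4 + sqrt(3)y/2   [differs from x^2 + y: not invariant]

Only option (A), x^2 + y^2, is unchanged by the transformation.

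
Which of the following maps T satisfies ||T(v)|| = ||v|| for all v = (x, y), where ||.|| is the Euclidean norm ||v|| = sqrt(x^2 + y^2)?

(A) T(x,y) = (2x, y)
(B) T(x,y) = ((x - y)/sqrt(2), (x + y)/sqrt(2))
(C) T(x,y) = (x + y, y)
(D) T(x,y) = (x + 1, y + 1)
B

A transformation preserves a norm if ||T(v)|| = ||v|| for every v; a single vector where the norm changes rules an option out.

(A) T(x,y) = (2x, y): v = (1, 0) has norm sqrt((1)^2 + (0)^2) = 1, but T(v) = (2, 0) has norm 2 -- not preserved.
(B) T(x,y) = ((x - y)/sqrt(2), (x + y)/sqrt(2)): preserves the norm -- it is an orthogonal map (a rotation/reflection), and (sqrt(2)(x - y)/2)^2 + (sqrt(2)(x + y)/2)^2 simplifies to x^2 + y^2.
(C) T(x,y) = (x + y, y): v = (0, 1) has norm sqrt((0)^2 + (1)^2) = 1, but T(v) = (1, 1) has norm sqrt(2) -- not preserved.
(D) T(x,y) = (x + 1, y + 1): v = (1, 0) has norm sqrt((1)^2 + (0)^2) = 1, but T(v) = (2, 1) has norm sqrt(5) -- not preserved.

Therefore the answer is (B).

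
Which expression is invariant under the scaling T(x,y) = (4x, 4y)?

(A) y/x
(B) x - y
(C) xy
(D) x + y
A

Under the uniform scaling T(x,y) = (4x, 4y):
Substitute the transformed coordinates into each option and compare with the original:
(A) y/x  ->  (4y)/(4x) = y/x   [equals y/x: invariant]
(B) x - y  ->  (4x) - (4y) = 4x - 4y   [differs from x - y: not invariant]
(C) xy  ->  (4x)(4y) = 16xy   [differs from xy: not invariant]
(D) x + y  ->  (4x) + (4y) = 4x + 4y   [differs from x + y: not invariant]

Only option (A), y/x, is unchanged by the transformation.
The common factor 4 cancels in a ratio of coordinates, while sums, products and sums of squares pick up factors of 4 or 16.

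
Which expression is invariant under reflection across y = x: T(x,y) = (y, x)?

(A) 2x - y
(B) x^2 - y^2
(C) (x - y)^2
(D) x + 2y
C

The map is reflection across y = x: T(x,y) = (y, x).
Substitute the transformed coordinates into each option and compare with the original:
(A) 2x - y  ->  2(y) - (x) = -x + 2y   [differs from 2x - y: not invariant]
(B) x^2 - y^2  ->  (y)^2 - (x)^2 = -x^2 + y^2   [differs from x^2 - y^2: not invariant]
(C) (x - y)^2  ->  ((y) - (x))^2 = x^2 - 2xy + y^2   [equals (x - y)^2: invariant]
(D) x + 2y  ->  (y) + 2(x) = 2x + y   [differs from x + 2y: not invariant]

Only option (C), (x - y)^2, is unchanged by the transformation.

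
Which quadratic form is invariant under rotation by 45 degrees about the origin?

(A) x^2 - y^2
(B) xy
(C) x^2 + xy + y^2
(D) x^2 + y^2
D

Rotation by 45 degrees sends (x, y) to (sqrt(2)x/2 - sqrt(2)y/2, sqrt(2)x/2 + sqrt(2)y/2).
Substitute the transformed coordinates into each option and compare with the original:
(A) x^2 - y^2  ->  (sqrt(2)x/2 - sqrt(2)y/2)^2 - (sqrt(2)x/2 + sqrt(2)y/2)^2 = -2xy   [differs from x^2 - y^2: not invariant]
(B) xy  ->  (sqrt(2)x/2 - sqrt(2)y/2)(sqrt(2)x/2 + sqrt(2)y/2) = x^2/2 - y^2/2   [differs from xy: not invariant]
(C) x^2 + xy + y^2  ->  (sqrt(2)x/2 - sqrt(2)y/2)^2 + (sqrt(2)x/2 - sqrt(2)y/2)(sqrt(2)x/2 + sqrt(2)y/2) + (sqrt(2)x/2 + sqrt(2)y/2)^2 = 3x^2/2 + y^2/2   [differs from x^2 + xy + y^2: not invariant]
(D) x^2 + y^2  ->  (sqrt(2)x/2 - sqrt(2)y/2)^2 + (sqrt(2)x/2 + sqrt(2)y/2)^2 = x^2 + y^2   [equals x^2 + y^2: invariant]

Only option (D), x^2 + y^2, is unchanged by the transformation.
x^2 + y^2 is the squared distance from the origin, which rotations preserve.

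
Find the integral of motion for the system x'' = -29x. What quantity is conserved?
E = (x')^2 + 29x^2

Multiply the equation by x':
x' * x'' = -29x * x'
The left side is d/dt[(x')^2/2] and the right side is d/dt[-29x^2/2], so
d/dt[(x')^2/2 + 29x^2/2] = 0, i.e. (x')^2/2 + 29x^2/2 = constant.
Multiplying by 2, the integral of motion is E = (x')^2 + 29x^2.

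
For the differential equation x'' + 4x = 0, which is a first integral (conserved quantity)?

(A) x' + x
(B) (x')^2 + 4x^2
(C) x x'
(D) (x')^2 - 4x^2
B

A first integral I satisfies dI/dt = 0 along every solution. Differentiate each option and use the equation of motion:
(A) d/dt[x' + x] = x'' + x' = -4x + x', not identically 0
(B) d/dt[(x')^2 + 4x^2] = 2x'x'' + 8x x' = 2x'(-4x) + 8x x' = 0
(C) d/dt[x x'] = (x')^2 + x x'' = (x')^2 - 4x^2, not identically 0
(D) d/dt[(x')^2 - 4x^2] = 2x'x'' - 8x x' = -16x x', not identically 0

Only (B) has zero time-derivative. So the energy-like quantity (x')^2 + 4x^2 is the first integral.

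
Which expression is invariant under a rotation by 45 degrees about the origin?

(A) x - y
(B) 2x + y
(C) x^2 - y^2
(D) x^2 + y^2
D

A rotation by 45 degrees sends (x, y) to (sqrt(2)x/2 - sqrt(2)y/2, sqrt(2)x/2 + sqrt(2)y/2).
Substitute the transformed coordinates into each option and compare with the original:
(A) x - y  ->  (sqrt(2)x/2 - sqrt(2)y/2) - (sqrt(2)x/2 + sqrt(2)y/2) = -sqrt(2)y   [differs from x - y: not invariant]
(B) 2x + y  ->  2(sqrt(2)x/2 - sqrt(2)y/2) + (sqrt(2)x/2 + sqrt(2)y/2) = 3sqrt(2)x/2 - sqrt(2)y/2   [differs from 2x + y: not invariant]
(C) x^2 - y^2  ->  (sqrt(2)x/2 - sqrt(2)y/2)^2 - (sqrt(2)x/2 + sqrt(2)y/2)^2 = -2xy   [differs from x^2 - y^2: not invariant]
(D) x^2 + y^2  ->  (sqrt(2)x/2 - sqrt(2)y/2)^2 + (sqrt(2)x/2 + sqrt(2)y/2)^2 = x^2 + y^2   [equals x^2 + y^2: invariant]

Only option (D), x^2 + y^2, is unchanged by the transformation.
Geometrically, x^2 + y^2 is the squared distance from the origin, which every rotation about the origin preserves.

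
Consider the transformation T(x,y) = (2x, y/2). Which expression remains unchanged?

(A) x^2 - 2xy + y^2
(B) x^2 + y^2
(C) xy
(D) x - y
C

An expression E(x,y) is invariant under T if E(T(x,y)) = E(x,y). Here T(x,y) = (2x, y/2).
Substitute the transformed coordinates into each option and compare with the original:
(A) x^2 - 2xy + y^2  ->  (2x)^2 - 2(2x)(y/2) + (y/2)^2 = 4x^2 - 2xy + y^2/4   [differs from x^2 - 2xy + y^2: not invariant]
(B) x^2 + y^2  ->  (2x)^2 + (y/2)^2 = 4x^2 + y^2/4   [differs from x^2 + y^2: not invariant]
(C) xy  ->  (2x)(y/2) = xy   [equals xy: invariant]
(D) x - y  ->  (2x) - (y/2) = 2x - y/2   [differs from x - y: not invariant]

Only option (C), xy, is unchanged by the transformation.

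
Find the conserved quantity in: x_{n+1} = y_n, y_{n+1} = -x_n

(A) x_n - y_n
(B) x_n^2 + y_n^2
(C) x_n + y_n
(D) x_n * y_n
B

For the recurrence x_{n+1} = y_n, y_{n+1} = -x_n:

x_{n+1}^2 + y_{n+1}^2 = y_n^2 + (-x_n)^2 = x_n^2 + y_n^2
The sum of squares is conserved (like energy in a harmonic oscillator).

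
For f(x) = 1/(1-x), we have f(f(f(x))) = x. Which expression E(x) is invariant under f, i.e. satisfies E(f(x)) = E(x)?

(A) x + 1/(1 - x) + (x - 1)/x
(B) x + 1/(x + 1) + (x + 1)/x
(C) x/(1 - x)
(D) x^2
A

Replace x by f(x) = 1/(1 - x) in each option and simplify. As a quick numerical cross-check, also compare E(5) with E(f(5)) = E(-1/4).

(A) x + 1/(1 - x) + (x - 1)/x  ->  (1/(1 - x)) + 1/(1 - (1/(1 - x))) + ((1/(1 - x)) - 1)/(1/(1 - x)), which simplifies back to x + 1/(1 - x) + (x - 1)/x; check: E(5) = 111/20, E(-1/4) = 111/20.   [invariant]
(B) x + 1/(x + 1) + (x + 1)/x  ->  (1/(1 - x)) + 1/((1/(1 - x)) + 1) + ((1/(1 - x)) + 1)/(1/(1 - x)) = (-x^3 + 6x^2 - 11x + 7)/(x^2 - 3x + 2); check: E(5) = 191/30 but E(-1/4) = -23/12.   [not invariant]
(C) x/(1 - x)  ->  (1/(1 - x))/(1 - (1/(1 - x))) = -1/x; check: E(5) = -5/4 but E(-1/4) = -1/5.   [not invariant]
(D) x^2  ->  (1/(1 - x))^2 = (x - 1)^(-2); check: E(5) = 25 but E(-1/4) = 1/16.   [not invariant]

Only (A) is unchanged. Indeed f(f(x)) = 1/(1 - 1/(1-x)) = (1-x)/(-x) = (x-1)/x, so E(x) = x + f(x) + f(f(x)) is the sum over the whole 3-cycle; applying f just permutes the three terms cyclically (x -> f(x) -> f(f(x)) -> x), leaving the sum unchanged.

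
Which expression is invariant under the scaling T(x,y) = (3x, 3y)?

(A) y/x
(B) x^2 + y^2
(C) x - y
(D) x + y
A

Under the uniform scaling T(x,y) = (3x, 3y):
Substitute the transformed coordinates into each option and compare with the original:
(A) y/x  ->  (3y)/(3x) = y/x   [equals y/x: invariant]
(B) x^2 + y^2  ->  (3x)^2 + (3y)^2 = 9x^2 + 9y^2   [differs from x^2 + y^2: not invariant]
(C) x - y  ->  (3x) - (3y) = 3x - 3y   [differs from x - y: not invariant]
(D) x + y  ->  (3x) + (3y) = 3x + 3y   [differs from x + y: not invariant]

Only option (A), y/x, is unchanged by the transformation.
The common factor 3 cancels in a ratio of coordinates, while sums, products and sums of squares pick up factors of 3 or 9.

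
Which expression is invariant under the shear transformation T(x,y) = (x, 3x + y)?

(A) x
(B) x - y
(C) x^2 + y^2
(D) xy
A

Under the shear T(x,y) = (x, 3x + y):
Substitute the transformed coordinates into each option and compare with the original:
(A) x  ->  (x) = x   [equals x: invariant]
(B) x - y  ->  (x) - (3x + y) = -2x - y   [differs from x - y: not invariant]
(C) x^2 + y^2  ->  (x)^2 + (3x + y)^2 = 10x^2 + 6xy + y^2   [differs from x^2 + y^2: not invariant]
(D) xy  ->  (x)(3x + y) = 3x^2 + xy   [differs from xy: not invariant]

Only option (A), x, is unchanged by the transformation.
A vertical shear moves points parallel to the y-axis, so the x-coordinate (and any function of x alone) is unchanged.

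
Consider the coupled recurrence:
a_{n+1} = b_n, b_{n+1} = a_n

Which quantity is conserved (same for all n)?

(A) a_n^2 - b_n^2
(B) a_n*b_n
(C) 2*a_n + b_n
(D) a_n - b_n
B

Replace a_n by a_{n+1} = b_n and b_n by b_{n+1} = a_n in each option and simplify:
(A) a_n^2 - b_n^2  ->  (b_n)^2 - (a_n)^2 = -a_n^2 + b_n^2   [not conserved]
(B) a_n*b_n  ->  (b_n)*(a_n) = a_n*b_n   [conserved]
(C) 2*a_n + b_n  ->  2*(b_n) + (a_n) = a_n + 2*b_n   [not conserved]
(D) a_n - b_n  ->  (b_n) - (a_n) = -a_n + b_n   [not conserved]

Only (B) a_n*b_n returns to itself after one step, so it is the conserved quantity.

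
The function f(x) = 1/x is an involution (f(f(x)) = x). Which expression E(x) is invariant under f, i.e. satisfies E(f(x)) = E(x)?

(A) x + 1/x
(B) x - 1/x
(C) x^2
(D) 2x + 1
A

Replace x by f(x) = 1/x in each option and simplify. As a quick numerical cross-check, also compare E(3) with E(f(3)) = E(1/3).

(A) x + 1/x  ->  (1/x) + 1/(1/x), which simplifies back to x + 1/x; check: E(3) = 10/3, E(1/3) = 10/3.   [invariant]
(B) x - 1/x  ->  (1/x) - 1/(1/x) = -x + 1/x; check: E(3) = 8/3 but E(1/3) = -8/3.   [not invariant]
(C) x^2  ->  (1/x)^2 = x^(-2); check: E(3) = 9 but E(1/3) = 1/9.   [not invariant]
(D) 2x + 1  ->  2(1/x) + 1 = (x + 2)/x; check: E(3) = 7 but E(1/3) = 5/3.   [not invariant]

Only (A) is unchanged. E is symmetric under swapping x with f(x) = 1/x, which is exactly what an involution does.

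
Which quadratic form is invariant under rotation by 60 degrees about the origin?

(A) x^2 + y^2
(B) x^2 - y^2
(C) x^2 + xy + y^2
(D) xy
A

Rotation by 60 degrees sends (x, y) to (x/2 - sqrt(3)y/2, sqrt(3)x/2 + y/2).
Substitute the transformed coordinates into each option and compare with the original:
(A) x^2 + y^2  ->  (x/2 - sqrt(3)y/2)^2 + (sqrt(3)x/2 + y/2)^2 = x^2 + y^2   [equals x^2 + y^2: invariant]
(B) x^2 - y^2  ->  (x/2 - sqrt(3)y/2)^2 - (sqrt(3)x/2 + y/2)^2 = -x^2/2 - sqrt(3)xy + y^2/2   [differs from x^2 - y^2: not invariant]
(C) x^2 + xy + y^2  ->  (x/2 - sqrt(3)y/2)^2 + (x/2 - sqrt(3)y/2)(sqrt(3)x/2 + y/2) + (sqrt(3)x/2 + y/2)^2 = sqrt(3)x^2/4 + x^2 - xy/2 - sqrt(3)y^2/4 + y^2   [differs from x^2 + xy + y^2: not invariant]
(D) xy  ->  (x/2 - sqrt(3)y/2)(sqrt(3)x/2 + y/2) = sqrt(3)x^2/4 - xy/2 - sqrt(3)y^2/4   [differs from xy: not invariant]

Only option (A), x^2 + y^2, is unchanged by the transformation.
x^2 + y^2 is the squared distance from the origin, which rotations preserve.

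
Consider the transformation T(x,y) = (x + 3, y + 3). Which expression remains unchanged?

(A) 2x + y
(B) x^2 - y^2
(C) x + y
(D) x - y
D

An expression E(x,y) is invariant under T if E(T(x,y)) = E(x,y). Here T(x,y) = (x + 3, y + 3).
Substitute the transformed coordinates into each option and compare with the original:
(A) 2x + y  ->  2(x + 3) + (y + 3) = 2x + y + 9   [differs from 2x + y: not invariant]
(B) x^2 - y^2  ->  (x + 3)^2 - (y + 3)^2 = x^2 + 6x - y^2 - 6y   [differs from x^2 - y^2: not invariant]
(C) x + y  ->  (x + 3) + (y + 3) = x + y + 6   [differs from x + y: not invariant]
(D) x - y  ->  (x + 3) - (y + 3) = x - y   [equals x - y: invariant]

Only option (D), x - y, is unchanged by the transformation.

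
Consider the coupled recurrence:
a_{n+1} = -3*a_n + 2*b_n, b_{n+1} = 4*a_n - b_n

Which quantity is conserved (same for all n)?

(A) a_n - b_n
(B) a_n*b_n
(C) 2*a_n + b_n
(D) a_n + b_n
D

Replace a_n by a_{n+1} = -3*a_n + 2*b_n and b_n by b_{n+1} = 4*a_n - b_n in each option and simplify:
(A) a_n - b_n  ->  (-3*a_n + 2*b_n) - (4*a_n - b_n) = -7*a_n + 3*b_n   [not conserved]
(B) a_n*b_n  ->  (-3*a_n + 2*b_n)*(4*a_n - b_n) = -12*a_n^2 + 11*a_n*b_n - 2*b_n^2   [not conserved]
(C) 2*a_n + b_n  ->  2*(-3*a_n + 2*b_n) + (4*a_n - b_n) = -2*a_n + 3*b_n   [not conserved]
(D) a_n + b_n  ->  (-3*a_n + 2*b_n) + (4*a_n - b_n) = a_n + b_n   [conserved]

Only (D) a_n + b_n returns to itself after one step, so it is the conserved quantity.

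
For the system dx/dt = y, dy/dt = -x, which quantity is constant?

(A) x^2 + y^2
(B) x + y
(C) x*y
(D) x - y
A

A first integral I satisfies dI/dt = 0 along every solution. Differentiate each option and use the equation of motion:
(A) d/dt[x^2 + y^2] = 2x*dx/dt + 2y*dy/dt = 2x*y + 2y*(-x) = 0
(B) d/dt[x + y] = y + (-x) = y - x, not identically 0
(C) d/dt[x*y] = (dx/dt)y + x(dy/dt) = y^2 - x^2, not identically 0
(D) d/dt[x - y] = y - (-x) = x + y, not identically 0

Only (A) has zero time-derivative. So x^2 + y^2 (the squared radius; trajectories are circles) is the conserved quantity.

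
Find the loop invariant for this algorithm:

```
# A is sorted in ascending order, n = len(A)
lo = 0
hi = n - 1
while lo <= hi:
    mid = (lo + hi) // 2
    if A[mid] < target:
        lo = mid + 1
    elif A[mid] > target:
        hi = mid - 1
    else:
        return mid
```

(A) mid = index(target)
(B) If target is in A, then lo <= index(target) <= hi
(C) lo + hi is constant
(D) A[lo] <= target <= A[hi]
B

A loop invariant must hold before the first iteration and be re-established by every execution of the body.

(B) If target is in A, then lo <= index(target) <= hi: Before the loop [lo, hi] = [0, n-1] covers every index. When A[mid] < target, sortedness puts target strictly to the right of mid, so setting lo = mid + 1 keeps index(target) in [lo, hi]; symmetrically for hi = mid - 1. Hence 'if target is in A then lo <= index(target) <= hi' holds after every iteration, and when lo > hi it proves target is absent.

The other options fail:
(A) mid = index(target): mid is just the current probe; it equals index(target) only on the iteration that returns.
(C) lo + hi is constant: each iteration moves exactly one of lo, hi, so lo + hi changes (e.g. 0 + (n-1) becomes (mid+1) + (n-1)).
(D) A[lo] <= target <= A[hi]: fails when target is not in A (e.g. target < A[0] already violates it before the loop), so it is not maintained in general.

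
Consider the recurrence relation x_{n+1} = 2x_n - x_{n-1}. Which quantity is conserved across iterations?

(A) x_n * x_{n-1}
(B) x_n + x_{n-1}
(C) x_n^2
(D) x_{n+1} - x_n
D

For the recurrence x_{n+1} = 2x_n - x_{n-1}:

If x_{n+1} = 2x_n - x_{n-1}, then:
x_{n+1} - x_n = x_n - x_{n-1}
The first difference is constant throughout the sequence.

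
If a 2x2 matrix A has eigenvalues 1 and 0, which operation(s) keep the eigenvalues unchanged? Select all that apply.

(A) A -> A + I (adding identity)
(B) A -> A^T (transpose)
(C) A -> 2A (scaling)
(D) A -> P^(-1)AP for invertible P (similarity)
B and D

Eigenvalues are preserved by:
1. Similarity transformations: A -> P^(-1)AP (same characteristic polynomial)
2. Transpose: A^T has the same eigenvalues as A

Eigenvalues are NOT preserved by:
- Adding identity: eigenvalues become 1+1, 0+1
- Scaling: eigenvalues become 2, 0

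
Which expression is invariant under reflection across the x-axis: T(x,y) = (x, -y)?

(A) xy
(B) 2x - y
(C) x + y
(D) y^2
D

The map is reflection across the x-axis: T(x,y) = (x, -y).
Substitute the transformed coordinates into each option and compare with the original:
(A) xy  ->  (x)(-y) = -xy   [differs from xy: not invariant]
(B) 2x - y  ->  2(x) - (-y) = 2x + y   [differs from 2x - y: not invariant]
(C) x + y  ->  (x) + (-y) = x - y   [differs from x + y: not invariant]
(D) y^2  ->  (-y)^2 = y^2   [equals y^2: invariant]

Only option (D), y^2, is unchanged by the transformation.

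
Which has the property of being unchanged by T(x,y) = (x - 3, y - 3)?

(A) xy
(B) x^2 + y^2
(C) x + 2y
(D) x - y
D

An expression E(x,y) is invariant under T if E(T(x,y)) = E(x,y). Here T(x,y) = (x - 3, y - 3).
Substitute the transformed coordinates into each option and compare with the original:
(A) xy  ->  (x - 3)(y - 3) = xy - 3x - 3y + 9   [differs from xy: not invariant]
(B) x^2 + y^2  ->  (x - 3)^2 + (y - 3)^2 = x^2 - 6x + y^2 - 6y + 18   [differs from x^2 + y^2: not invariant]
(C) x + 2y  ->  (x - 3) + 2(y - 3) = x + 2y - 9   [differs from x + 2y: not invariant]
(D) x - y  ->  (x - 3) - (y - 3) = x - y   [equals x - y: invariant]

Only option (D), x - y, is unchanged by the transformation.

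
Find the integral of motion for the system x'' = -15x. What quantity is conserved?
E = (x')^2 + 15x^2

Multiply the equation by x':
x' * x'' = -15x * x'
The left side is d/dt[(x')^2/2] and the right side is d/dt[-15x^2/2], so
d/dt[(x')^2/2 + 15x^2/2] = 0, i.e. (x')^2/2 + 15x^2/2 = constant.
Multiplying by 2, the integral of motion is E = (x')^2 + 15x^2.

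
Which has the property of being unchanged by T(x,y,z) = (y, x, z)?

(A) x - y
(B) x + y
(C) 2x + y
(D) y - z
B

Apply T(x,y,z) = (y, x, z) to each option, i.e. replace (x, y, z) by the transformed coordinates.
Substitute the transformed coordinates into each option and compare with the original:
(A) x - y  ->  (y) - (x) = -x + y   [differs from x - y: not invariant]
(B) x + y  ->  (y) + (x) = x + y   [equals x + y: invariant]
(C) 2x + y  ->  2(y) + (x) = x + 2y   [differs from 2x + y: not invariant]
(D) y - z  ->  (x) - (z) = x - z   [differs from y - z: not invariant]

Only option (B), x + y, is unchanged by the transformation.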